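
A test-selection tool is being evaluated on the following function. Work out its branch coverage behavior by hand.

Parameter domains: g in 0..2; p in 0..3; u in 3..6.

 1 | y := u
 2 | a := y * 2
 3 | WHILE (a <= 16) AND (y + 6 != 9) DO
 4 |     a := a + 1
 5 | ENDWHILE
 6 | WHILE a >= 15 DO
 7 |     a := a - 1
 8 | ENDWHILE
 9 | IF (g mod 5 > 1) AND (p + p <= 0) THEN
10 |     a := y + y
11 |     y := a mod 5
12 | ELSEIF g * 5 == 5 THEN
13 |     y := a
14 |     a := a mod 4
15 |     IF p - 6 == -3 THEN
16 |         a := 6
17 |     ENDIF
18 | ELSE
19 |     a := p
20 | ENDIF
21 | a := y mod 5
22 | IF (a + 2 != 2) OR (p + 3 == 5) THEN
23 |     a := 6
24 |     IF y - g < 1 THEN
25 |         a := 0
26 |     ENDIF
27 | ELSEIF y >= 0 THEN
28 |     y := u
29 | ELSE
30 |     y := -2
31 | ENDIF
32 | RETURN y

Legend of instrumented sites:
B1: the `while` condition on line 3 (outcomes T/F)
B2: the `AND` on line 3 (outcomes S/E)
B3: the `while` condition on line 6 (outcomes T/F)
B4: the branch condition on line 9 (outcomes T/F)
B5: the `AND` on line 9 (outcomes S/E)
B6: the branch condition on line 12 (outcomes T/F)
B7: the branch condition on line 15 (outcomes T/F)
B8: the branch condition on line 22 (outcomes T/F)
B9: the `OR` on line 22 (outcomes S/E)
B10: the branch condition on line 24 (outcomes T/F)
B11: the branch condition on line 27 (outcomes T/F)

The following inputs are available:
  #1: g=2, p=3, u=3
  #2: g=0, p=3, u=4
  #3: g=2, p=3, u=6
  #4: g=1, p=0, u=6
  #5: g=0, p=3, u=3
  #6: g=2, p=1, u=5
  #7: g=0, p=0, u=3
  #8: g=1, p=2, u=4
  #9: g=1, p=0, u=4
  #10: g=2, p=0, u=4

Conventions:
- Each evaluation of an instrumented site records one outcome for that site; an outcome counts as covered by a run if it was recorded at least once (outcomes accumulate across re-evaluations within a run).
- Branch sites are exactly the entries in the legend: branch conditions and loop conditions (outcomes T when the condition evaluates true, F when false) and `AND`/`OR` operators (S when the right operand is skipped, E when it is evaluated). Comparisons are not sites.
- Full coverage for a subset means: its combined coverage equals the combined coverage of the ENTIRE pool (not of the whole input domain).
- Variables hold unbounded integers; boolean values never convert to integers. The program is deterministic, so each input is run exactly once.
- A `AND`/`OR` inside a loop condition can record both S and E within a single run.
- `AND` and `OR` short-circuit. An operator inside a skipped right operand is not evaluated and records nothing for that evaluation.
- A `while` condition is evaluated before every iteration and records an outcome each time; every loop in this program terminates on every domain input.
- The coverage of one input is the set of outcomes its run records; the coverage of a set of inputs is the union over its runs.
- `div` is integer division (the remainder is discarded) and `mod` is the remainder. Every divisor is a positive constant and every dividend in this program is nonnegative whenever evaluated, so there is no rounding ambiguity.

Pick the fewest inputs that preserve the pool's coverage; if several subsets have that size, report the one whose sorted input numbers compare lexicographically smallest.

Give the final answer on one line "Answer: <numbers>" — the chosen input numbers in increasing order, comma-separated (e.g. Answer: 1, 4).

#1 (g=2, p=3, u=3) -> B2->E, B1->F, B3->F, B5->E, B4->F, B6->F, B9->S, B8->T, B10->F; covered: B1=F, B2=E, B3=F, B4=F, B5=E, B6=F, B8=T, B9=S, B10=F
#2 (g=0, p=3, u=4) -> B2->E, B1->T, B2->E, B1->T, B2->E, B1->T, B2->E, B1->T, B2->E, B1->T, B2->E, B1->T, B2->E, B1->T, ...; covered: B1=T, B1=F, B2=S, B2=E, B3=T, B3=F, B4=F, B5=S, B6=F, B8=T, B9=S, B10=F
#3 (g=2, p=3, u=6) -> B2->E, B1->T, B2->E, B1->T, B2->E, B1->T, B2->E, B1->T, B2->E, B1->T, B2->S, B1->F, B3->T, B3->T, ...; covered: B1=T, B1=F, B2=S, B2=E, B3=T, B3=F, B4=F, B5=E, B6=F, B8=T, B9=S, B10=F
#4 (g=1, p=0, u=6) -> B2->E, B1->T, B2->E, B1->T, B2->E, B1->T, B2->E, B1->T, B2->E, B1->T, B2->S, B1->F, B3->T, B3->T, ...; covered: B1=T, B1=F, B2=S, B2=E, B3=T, B3=F, B4=F, B5=S, B6=T, B7=F, B8=T, B9=S, B10=F
#5 (g=0, p=3, u=3) -> B2->E, B1->F, B3->F, B5->S, B4->F, B6->F, B9->S, B8->T, B10->F; covered: B1=F, B2=E, B3=F, B4=F, B5=S, B6=F, B8=T, B9=S, B10=F
#6 (g=2, p=1, u=5) -> B2->E, B1->T, B2->E, B1->T, B2->E, B1->T, B2->E, B1->T, B2->E, B1->T, B2->E, B1->T, B2->E, B1->T, ...; covered: B1=T, B1=F, B2=S, B2=E, B3=T, B3=F, B4=F, B5=E, B6=F, B8=F, B9=E, B11=T
#7 (g=0, p=0, u=3) -> B2->E, B1->F, B3->F, B5->S, B4->F, B6->F, B9->S, B8->T, B10->F; covered: B1=F, B2=E, B3=F, B4=F, B5=S, B6=F, B8=T, B9=S, B10=F
#8 (g=1, p=2, u=4) -> B2->E, B1->T, B2->E, B1->T, B2->E, B1->T, B2->E, B1->T, B2->E, B1->T, B2->E, B1->T, B2->E, B1->T, ...; covered: B1=T, B1=F, B2=S, B2=E, B3=T, B3=F, B4=F, B5=S, B6=T, B7=F, B8=T, B9=S, B10=F
#9 (g=1, p=0, u=4) -> B2->E, B1->T, B2->E, B1->T, B2->E, B1->T, B2->E, B1->T, B2->E, B1->T, B2->E, B1->T, B2->E, B1->T, ...; covered: B1=T, B1=F, B2=S, B2=E, B3=T, B3=F, B4=F, B5=S, B6=T, B7=F, B8=T, B9=S, B10=F
#10 (g=2, p=0, u=4) -> B2->E, B1->T, B2->E, B1->T, B2->E, B1->T, B2->E, B1->T, B2->E, B1->T, B2->E, B1->T, B2->E, B1->T, ...; covered: B1=T, B1=F, B2=S, B2=E, B3=T, B3=F, B4=T, B5=E, B8=T, B9=S, B10=F
together the pool reaches 19 outcomes: B1=T, B1=F, B2=S, B2=E, B3=T, B3=F, B4=T, B4=F, B5=S, B5=E, B6=T, B6=F, B7=F, B8=T, B8=F, B9=S, B9=E, B10=F, B11=T
checked all size-1 subsets: none covers 19 outcomes (max 13/19)
checked all size-2 subsets: none covers 19 outcomes (max 18/19)
the canonical winner is {4, 6, 10}: size 3, full 19-outcome coverage, earliest index list among size-3 covers

Answer: 4, 6, 10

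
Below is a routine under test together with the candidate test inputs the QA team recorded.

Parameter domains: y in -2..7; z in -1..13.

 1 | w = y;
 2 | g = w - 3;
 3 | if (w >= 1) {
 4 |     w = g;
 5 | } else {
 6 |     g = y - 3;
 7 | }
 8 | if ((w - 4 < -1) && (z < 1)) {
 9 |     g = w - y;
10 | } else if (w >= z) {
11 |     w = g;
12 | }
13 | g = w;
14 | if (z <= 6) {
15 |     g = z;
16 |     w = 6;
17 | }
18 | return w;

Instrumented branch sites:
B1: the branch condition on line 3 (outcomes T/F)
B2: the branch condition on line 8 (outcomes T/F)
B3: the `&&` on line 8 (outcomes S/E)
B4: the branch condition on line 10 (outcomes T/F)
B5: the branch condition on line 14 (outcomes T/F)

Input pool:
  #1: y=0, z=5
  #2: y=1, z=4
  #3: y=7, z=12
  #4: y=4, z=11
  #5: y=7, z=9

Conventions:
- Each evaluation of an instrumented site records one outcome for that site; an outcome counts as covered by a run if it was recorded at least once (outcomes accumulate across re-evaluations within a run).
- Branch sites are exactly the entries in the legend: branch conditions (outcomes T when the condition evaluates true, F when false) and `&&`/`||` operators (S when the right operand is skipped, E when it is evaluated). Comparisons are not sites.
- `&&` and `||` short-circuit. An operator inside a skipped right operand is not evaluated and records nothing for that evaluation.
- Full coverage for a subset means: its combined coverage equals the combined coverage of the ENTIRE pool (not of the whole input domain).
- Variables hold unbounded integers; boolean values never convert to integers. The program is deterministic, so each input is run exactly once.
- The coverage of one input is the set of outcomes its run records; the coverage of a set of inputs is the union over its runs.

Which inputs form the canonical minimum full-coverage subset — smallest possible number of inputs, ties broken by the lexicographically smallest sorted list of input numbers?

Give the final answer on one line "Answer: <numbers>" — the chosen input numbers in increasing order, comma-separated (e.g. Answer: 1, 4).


test 1 (y=0, z=5) fires B1->F, B3->E, B2->F, B4->F, B5->T; hits B1=F, B2=F, B3=E, B4=F, B5=T
test 2 (y=1, z=4) fires B1->T, B3->E, B2->F, B4->F, B5->T; hits B1=T, B2=F, B3=E, B4=F, B5=T
test 3 (y=7, z=12) fires B1->T, B3->S, B2->F, B4->F, B5->F; hits B1=T, B2=F, B3=S, B4=F, B5=F
test 4 (y=4, z=11) fires B1->T, B3->E, B2->F, B4->F, B5->F; hits B1=T, B2=F, B3=E, B4=F, B5=F
test 5 (y=7, z=9) fires B1->T, B3->S, B2->F, B4->F, B5->F; hits B1=T, B2=F, B3=S, B4=F, B5=F
the full pool covers 8 outcomes: B1=T, B1=F, B2=F, B3=S, B3=E, B4=F, B5=T, B5=F
checked all size-1 subsets: none covers 8 outcomes (max 5/8)
at size 2, {1, 3} reaches all 8 outcomes; every lexicographically earlier size-2 subset fails
Answer: 1, 3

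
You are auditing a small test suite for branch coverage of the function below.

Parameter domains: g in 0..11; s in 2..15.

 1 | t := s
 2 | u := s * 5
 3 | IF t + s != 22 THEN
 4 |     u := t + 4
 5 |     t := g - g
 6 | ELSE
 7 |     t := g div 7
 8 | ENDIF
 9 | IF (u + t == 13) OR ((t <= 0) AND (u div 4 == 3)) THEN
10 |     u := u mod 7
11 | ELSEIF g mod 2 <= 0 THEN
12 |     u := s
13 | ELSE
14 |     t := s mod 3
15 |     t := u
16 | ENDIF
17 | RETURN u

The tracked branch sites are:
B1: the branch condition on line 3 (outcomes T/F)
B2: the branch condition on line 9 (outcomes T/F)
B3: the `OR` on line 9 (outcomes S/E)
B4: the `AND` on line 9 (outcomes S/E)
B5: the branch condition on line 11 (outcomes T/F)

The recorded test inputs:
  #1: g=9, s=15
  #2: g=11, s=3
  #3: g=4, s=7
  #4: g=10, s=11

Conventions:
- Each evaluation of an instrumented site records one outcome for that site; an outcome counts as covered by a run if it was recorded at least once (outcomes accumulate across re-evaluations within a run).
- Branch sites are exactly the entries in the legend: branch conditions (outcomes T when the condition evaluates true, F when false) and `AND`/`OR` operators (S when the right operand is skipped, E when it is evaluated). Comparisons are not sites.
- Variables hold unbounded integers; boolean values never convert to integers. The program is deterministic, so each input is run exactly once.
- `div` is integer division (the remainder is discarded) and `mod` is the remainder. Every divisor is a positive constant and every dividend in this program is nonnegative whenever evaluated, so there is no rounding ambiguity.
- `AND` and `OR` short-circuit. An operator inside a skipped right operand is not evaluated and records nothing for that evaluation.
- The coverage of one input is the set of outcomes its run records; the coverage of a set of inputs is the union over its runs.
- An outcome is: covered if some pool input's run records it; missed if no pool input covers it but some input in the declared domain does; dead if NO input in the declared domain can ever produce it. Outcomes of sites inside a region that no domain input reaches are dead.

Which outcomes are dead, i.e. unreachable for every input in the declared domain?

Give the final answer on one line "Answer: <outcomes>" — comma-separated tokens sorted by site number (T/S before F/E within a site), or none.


exhaustive pass over the 168-input domain:
  reachable outcomes have witnesses, e.g. B1=T (e.g. g=0, s=2), B1=F (e.g. g=0, s=11), B2=T (e.g. g=0, s=8), B2=F (e.g. g=0, s=2)
Answer: none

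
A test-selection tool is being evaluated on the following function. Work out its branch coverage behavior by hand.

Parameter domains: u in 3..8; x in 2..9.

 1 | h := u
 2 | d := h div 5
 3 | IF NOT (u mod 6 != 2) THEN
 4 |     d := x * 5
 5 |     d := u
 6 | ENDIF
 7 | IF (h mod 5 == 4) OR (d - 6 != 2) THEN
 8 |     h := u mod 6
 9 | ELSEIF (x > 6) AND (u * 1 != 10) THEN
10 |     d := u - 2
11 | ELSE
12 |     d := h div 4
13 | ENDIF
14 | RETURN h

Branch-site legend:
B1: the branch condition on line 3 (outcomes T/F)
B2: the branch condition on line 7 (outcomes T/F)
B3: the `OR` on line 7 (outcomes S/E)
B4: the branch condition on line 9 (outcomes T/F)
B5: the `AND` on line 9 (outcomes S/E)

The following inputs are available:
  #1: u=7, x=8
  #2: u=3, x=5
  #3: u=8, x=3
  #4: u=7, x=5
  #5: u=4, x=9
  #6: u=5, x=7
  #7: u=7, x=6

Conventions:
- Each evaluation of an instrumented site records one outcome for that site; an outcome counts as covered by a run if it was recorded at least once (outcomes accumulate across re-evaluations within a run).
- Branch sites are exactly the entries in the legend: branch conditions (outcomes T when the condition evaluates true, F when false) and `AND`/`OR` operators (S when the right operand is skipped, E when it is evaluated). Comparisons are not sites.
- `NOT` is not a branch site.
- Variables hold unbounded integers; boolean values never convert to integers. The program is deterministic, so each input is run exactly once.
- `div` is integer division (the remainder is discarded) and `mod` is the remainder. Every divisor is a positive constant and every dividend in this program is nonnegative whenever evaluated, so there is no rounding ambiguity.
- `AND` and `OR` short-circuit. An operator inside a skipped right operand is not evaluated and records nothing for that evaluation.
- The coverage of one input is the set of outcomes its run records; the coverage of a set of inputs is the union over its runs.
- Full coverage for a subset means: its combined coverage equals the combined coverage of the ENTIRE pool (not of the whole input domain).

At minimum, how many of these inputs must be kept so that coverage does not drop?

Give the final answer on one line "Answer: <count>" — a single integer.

#1 (u=7, x=8) -> covered: B1=F, B2=T, B3=E
#2 (u=3, x=5) -> covered: B1=F, B2=T, B3=E
#3 (u=8, x=3) -> covered: B1=T, B2=F, B3=E, B4=F, B5=S
#4 (u=7, x=5) -> covered: B1=F, B2=T, B3=E
#5 (u=4, x=9) -> covered: B1=F, B2=T, B3=S
#6 (u=5, x=7) -> covered: B1=F, B2=T, B3=E
#7 (u=7, x=6) -> covered: B1=F, B2=T, B3=E
pool-wide coverage (8 outcomes): B1=T, B1=F, B2=T, B2=F, B3=S, B3=E, B4=F, B5=S
every size-1 subset falls short of the 8 outcomes (best: 5/8)
inputs {3, 5} (size 2) cover everything; no size-2 subset with a lexicographically smaller index list covers all 8

Answer: 2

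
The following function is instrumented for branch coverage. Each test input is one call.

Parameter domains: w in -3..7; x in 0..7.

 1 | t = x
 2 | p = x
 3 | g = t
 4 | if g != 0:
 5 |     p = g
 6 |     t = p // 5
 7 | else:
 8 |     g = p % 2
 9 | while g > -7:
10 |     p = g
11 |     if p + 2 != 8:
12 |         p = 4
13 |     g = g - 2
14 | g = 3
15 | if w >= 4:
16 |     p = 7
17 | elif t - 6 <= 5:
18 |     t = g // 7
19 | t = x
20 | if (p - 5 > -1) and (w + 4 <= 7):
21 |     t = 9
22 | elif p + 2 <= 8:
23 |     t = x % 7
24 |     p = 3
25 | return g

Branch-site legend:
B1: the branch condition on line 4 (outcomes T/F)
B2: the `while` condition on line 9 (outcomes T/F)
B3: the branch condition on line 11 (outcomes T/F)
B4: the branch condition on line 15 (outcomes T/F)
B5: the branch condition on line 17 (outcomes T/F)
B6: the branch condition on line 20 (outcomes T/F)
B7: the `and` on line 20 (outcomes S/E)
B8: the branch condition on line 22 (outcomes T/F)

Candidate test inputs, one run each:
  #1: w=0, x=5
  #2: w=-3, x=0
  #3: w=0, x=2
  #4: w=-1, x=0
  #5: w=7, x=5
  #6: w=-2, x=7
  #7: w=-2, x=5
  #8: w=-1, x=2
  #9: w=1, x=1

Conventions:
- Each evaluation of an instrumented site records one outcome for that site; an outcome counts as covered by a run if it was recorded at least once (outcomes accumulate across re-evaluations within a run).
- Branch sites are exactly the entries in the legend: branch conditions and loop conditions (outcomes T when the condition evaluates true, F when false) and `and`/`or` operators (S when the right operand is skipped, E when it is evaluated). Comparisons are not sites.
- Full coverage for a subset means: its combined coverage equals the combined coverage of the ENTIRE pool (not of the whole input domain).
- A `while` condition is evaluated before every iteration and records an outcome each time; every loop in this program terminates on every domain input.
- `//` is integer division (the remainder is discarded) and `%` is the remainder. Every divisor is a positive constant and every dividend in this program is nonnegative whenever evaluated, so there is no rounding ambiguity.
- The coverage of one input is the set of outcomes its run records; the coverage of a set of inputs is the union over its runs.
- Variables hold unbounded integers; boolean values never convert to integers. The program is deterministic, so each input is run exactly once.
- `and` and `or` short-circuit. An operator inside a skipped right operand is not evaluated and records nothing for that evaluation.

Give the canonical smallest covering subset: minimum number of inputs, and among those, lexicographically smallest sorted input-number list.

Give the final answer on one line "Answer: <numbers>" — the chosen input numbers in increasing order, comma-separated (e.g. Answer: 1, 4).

input #1 (w=0, x=5): events B1->T, B2->T, B3->T, B2->T, B3->T, B2->T, B3->T, B2->T, B3->T, B2->T, B3->T, B2->T, B3->T, B2->F, ...; covers B1=T, B2=T, B2=F, B3=T, B4=F, B5=T, B6=F, B7=S, B8=T
input #2 (w=-3, x=0): events B1->F, B2->T, B3->T, B2->T, B3->T, B2->T, B3->T, B2->T, B3->T, B2->F, B4->F, B5->T, B7->S, B6->F, ...; covers B1=F, B2=T, B2=F, B3=T, B4=F, B5=T, B6=F, B7=S, B8=T
input #3 (w=0, x=2): events B1->T, B2->T, B3->T, B2->T, B3->T, B2->T, B3->T, B2->T, B3->T, B2->T, B3->T, B2->F, B4->F, B5->T, ...; covers B1=T, B2=T, B2=F, B3=T, B4=F, B5=T, B6=F, B7=S, B8=T
input #4 (w=-1, x=0): events B1->F, B2->T, B3->T, B2->T, B3->T, B2->T, B3->T, B2->T, B3->T, B2->F, B4->F, B5->T, B7->S, B6->F, ...; covers B1=F, B2=T, B2=F, B3=T, B4=F, B5=T, B6=F, B7=S, B8=T
input #5 (w=7, x=5): events B1->T, B2->T, B3->T, B2->T, B3->T, B2->T, B3->T, B2->T, B3->T, B2->T, B3->T, B2->T, B3->T, B2->F, ...; covers B1=T, B2=T, B2=F, B3=T, B4=T, B6=F, B7=E, B8=F
input #6 (w=-2, x=7): events B1->T, B2->T, B3->T, B2->T, B3->T, B2->T, B3->T, B2->T, B3->T, B2->T, B3->T, B2->T, B3->T, B2->T, ...; covers B1=T, B2=T, B2=F, B3=T, B4=F, B5=T, B6=F, B7=S, B8=T
input #7 (w=-2, x=5): events B1->T, B2->T, B3->T, B2->T, B3->T, B2->T, B3->T, B2->T, B3->T, B2->T, B3->T, B2->T, B3->T, B2->F, ...; covers B1=T, B2=T, B2=F, B3=T, B4=F, B5=T, B6=F, B7=S, B8=T
input #8 (w=-1, x=2): events B1->T, B2->T, B3->T, B2->T, B3->T, B2->T, B3->T, B2->T, B3->T, B2->T, B3->T, B2->F, B4->F, B5->T, ...; covers B1=T, B2=T, B2=F, B3=T, B4=F, B5=T, B6=F, B7=S, B8=T
input #9 (w=1, x=1): events B1->T, B2->T, B3->T, B2->T, B3->T, B2->T, B3->T, B2->T, B3->T, B2->F, B4->F, B5->T, B7->S, B6->F, ...; covers B1=T, B2=T, B2=F, B3=T, B4=F, B5=T, B6=F, B7=S, B8=T
pool-wide coverage (13 outcomes): B1=T, B1=F, B2=T, B2=F, B3=T, B4=T, B4=F, B5=T, B6=F, B7=S, B7=E, B8=T, B8=F
checked all size-1 subsets: none covers 13 outcomes (max 9/13)
size 2: inputs {2, 5} cover all 13 outcomes, and no lexicographically smaller subset of this size does

Answer: 2, 5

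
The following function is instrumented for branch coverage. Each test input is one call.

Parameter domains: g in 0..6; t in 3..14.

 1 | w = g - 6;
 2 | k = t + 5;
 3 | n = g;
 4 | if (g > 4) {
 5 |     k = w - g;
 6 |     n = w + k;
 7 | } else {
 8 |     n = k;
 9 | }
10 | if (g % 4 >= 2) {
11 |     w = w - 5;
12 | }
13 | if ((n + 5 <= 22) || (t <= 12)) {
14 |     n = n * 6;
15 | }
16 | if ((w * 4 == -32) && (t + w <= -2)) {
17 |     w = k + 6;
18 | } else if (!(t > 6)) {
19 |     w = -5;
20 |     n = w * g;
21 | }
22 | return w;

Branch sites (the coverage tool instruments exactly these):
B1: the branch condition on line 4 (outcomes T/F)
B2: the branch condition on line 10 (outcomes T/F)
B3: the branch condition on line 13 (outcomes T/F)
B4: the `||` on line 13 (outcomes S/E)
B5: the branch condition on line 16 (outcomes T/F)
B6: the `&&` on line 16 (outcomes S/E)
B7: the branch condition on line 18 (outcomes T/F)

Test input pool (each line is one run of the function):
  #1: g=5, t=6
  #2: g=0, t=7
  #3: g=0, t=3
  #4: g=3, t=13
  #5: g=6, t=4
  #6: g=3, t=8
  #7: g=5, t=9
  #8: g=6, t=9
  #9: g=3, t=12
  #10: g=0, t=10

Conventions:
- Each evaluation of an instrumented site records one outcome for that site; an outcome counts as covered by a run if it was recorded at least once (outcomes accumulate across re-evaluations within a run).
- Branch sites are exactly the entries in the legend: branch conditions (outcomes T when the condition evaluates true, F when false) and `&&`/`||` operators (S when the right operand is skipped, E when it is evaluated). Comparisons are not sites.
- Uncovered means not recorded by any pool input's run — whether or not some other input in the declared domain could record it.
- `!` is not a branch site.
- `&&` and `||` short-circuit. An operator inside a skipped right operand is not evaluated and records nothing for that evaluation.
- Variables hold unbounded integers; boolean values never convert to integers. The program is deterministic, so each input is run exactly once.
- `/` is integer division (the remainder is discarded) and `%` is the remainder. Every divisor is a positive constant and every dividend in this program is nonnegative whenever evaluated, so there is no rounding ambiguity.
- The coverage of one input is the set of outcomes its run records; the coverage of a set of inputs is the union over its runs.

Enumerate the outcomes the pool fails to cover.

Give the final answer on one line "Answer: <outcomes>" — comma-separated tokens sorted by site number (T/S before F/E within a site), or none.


run #1 (g=5, t=6) records B1=T, B2=F, B3=T, B4=S, B5=F, B6=S, B7=T
run #2 (g=0, t=7) records B1=F, B2=F, B3=T, B4=S, B5=F, B6=S, B7=F
run #3 (g=0, t=3) records B1=F, B2=F, B3=T, B4=S, B5=F, B6=S, B7=T
run #4 (g=3, t=13) records B1=F, B2=T, B3=F, B4=E, B5=F, B6=E, B7=F
run #5 (g=6, t=4) records B1=T, B2=T, B3=T, B4=S, B5=F, B6=S, B7=T
run #6 (g=3, t=8) records B1=F, B2=T, B3=T, B4=S, B5=F, B6=E, B7=F
run #7 (g=5, t=9) records B1=T, B2=F, B3=T, B4=S, B5=F, B6=S, B7=F
run #8 (g=6, t=9) records B1=T, B2=T, B3=T, B4=S, B5=F, B6=S, B7=F
run #9 (g=3, t=12) records B1=F, B2=T, B3=T, B4=S, B5=F, B6=E, B7=F
run #10 (g=0, t=10) records B1=F, B2=F, B3=T, B4=S, B5=F, B6=S, B7=F
union over the pool: B1=T, B1=F, B2=T, B2=F, B3=T, B3=F, B4=S, B4=E, B5=F, B6=S, B6=E, B7=T, B7=F
uncovered (1 of 14): B5=T
Answer: B5=T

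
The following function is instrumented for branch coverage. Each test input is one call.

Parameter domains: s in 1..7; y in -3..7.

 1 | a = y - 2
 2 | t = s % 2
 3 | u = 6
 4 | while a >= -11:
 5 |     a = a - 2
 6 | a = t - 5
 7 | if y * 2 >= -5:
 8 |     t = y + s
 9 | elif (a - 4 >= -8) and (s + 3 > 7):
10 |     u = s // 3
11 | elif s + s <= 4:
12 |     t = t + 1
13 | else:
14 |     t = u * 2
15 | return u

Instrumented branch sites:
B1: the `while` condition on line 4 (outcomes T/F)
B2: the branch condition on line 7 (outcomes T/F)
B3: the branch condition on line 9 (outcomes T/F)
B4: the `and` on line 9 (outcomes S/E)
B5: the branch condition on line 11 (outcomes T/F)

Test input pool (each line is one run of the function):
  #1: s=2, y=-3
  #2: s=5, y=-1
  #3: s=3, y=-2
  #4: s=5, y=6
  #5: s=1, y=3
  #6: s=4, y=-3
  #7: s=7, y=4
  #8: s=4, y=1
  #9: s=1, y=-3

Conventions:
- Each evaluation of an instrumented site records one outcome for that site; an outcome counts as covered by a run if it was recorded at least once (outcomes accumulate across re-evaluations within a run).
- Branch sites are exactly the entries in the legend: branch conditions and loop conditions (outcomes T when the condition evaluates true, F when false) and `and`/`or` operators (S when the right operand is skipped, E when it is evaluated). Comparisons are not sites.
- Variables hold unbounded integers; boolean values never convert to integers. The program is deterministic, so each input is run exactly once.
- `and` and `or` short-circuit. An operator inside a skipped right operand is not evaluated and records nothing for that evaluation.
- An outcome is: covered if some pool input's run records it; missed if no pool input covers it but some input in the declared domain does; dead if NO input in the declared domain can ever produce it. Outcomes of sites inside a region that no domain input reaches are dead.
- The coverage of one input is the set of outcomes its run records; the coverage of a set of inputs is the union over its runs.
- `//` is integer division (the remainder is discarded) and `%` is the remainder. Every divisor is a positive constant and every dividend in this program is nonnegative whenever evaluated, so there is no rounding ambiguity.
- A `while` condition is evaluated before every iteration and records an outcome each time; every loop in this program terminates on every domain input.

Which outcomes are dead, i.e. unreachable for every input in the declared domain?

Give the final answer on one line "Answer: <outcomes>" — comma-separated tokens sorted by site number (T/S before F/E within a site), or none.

running all 77 domain inputs and tallying outcomes:
  reachable outcomes have witnesses, e.g. B1=T (e.g. s=1, y=-3), B1=F (e.g. s=1, y=-3), B2=T (e.g. s=1, y=-2), B2=F (e.g. s=1, y=-3)

Answer: none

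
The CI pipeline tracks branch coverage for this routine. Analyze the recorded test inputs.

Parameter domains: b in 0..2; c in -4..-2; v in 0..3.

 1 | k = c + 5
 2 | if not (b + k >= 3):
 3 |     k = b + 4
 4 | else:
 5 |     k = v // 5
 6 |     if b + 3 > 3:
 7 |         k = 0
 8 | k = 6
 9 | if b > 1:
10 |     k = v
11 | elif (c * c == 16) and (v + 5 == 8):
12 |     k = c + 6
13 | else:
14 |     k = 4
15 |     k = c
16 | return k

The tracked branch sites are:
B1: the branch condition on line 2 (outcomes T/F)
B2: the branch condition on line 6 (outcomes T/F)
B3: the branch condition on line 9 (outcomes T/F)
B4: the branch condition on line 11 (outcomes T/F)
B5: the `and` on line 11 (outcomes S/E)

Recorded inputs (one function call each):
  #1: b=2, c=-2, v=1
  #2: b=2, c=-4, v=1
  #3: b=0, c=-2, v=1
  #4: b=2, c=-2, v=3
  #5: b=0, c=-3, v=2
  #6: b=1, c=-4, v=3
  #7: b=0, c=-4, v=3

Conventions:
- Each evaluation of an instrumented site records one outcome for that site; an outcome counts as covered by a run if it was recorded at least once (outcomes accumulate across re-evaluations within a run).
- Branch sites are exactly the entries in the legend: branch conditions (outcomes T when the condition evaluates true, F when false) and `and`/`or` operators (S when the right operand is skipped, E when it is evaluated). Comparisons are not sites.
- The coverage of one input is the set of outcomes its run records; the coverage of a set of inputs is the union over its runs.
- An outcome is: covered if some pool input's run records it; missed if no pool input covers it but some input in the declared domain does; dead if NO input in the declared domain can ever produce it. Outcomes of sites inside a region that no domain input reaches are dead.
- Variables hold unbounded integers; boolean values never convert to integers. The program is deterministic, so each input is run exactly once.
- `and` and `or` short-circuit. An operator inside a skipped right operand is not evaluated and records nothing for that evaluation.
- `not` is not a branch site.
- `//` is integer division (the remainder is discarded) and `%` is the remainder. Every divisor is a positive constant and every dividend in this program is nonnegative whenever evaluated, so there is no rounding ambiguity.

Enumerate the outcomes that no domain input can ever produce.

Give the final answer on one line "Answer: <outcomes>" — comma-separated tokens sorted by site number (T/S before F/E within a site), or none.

checking every outcome against all 36 domain inputs:
  reachable outcomes have witnesses, e.g. B1=T (e.g. b=0, c=-4, v=0), B1=F (e.g. b=0, c=-2, v=0), B2=T (e.g. b=1, c=-3, v=0), B2=F (e.g. b=0, c=-2, v=0)

Answer: none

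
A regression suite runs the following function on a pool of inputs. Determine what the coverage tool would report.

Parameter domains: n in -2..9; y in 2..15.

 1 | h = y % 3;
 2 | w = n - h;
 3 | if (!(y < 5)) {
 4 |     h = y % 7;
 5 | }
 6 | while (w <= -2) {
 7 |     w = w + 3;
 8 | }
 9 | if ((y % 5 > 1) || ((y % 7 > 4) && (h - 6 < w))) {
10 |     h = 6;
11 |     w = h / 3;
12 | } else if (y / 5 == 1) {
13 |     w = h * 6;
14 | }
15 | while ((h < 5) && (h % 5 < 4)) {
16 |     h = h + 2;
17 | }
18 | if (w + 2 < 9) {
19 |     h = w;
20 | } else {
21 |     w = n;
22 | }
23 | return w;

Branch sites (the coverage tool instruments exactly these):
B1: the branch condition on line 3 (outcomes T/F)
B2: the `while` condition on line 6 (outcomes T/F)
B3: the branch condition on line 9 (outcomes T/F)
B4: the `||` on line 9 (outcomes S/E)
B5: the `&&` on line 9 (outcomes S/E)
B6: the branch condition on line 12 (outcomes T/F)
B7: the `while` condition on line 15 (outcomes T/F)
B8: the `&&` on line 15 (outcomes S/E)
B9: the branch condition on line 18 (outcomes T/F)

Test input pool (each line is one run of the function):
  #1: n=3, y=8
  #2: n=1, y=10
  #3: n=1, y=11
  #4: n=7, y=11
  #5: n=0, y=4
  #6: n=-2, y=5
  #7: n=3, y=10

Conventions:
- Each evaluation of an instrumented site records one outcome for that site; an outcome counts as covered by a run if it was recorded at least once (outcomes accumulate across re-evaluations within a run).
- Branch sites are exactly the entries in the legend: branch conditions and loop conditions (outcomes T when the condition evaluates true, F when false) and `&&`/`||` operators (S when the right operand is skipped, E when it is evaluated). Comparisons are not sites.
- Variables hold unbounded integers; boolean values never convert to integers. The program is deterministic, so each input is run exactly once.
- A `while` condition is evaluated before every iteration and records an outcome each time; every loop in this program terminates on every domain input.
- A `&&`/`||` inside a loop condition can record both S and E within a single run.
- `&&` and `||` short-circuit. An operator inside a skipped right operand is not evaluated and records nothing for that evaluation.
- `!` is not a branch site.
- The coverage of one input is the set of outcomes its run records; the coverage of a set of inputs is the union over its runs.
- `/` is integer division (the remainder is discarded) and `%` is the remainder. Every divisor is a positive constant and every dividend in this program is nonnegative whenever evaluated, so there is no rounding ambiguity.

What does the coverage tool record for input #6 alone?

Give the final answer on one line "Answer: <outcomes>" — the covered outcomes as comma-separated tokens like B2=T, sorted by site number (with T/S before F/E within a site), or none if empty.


Event log for input #6 (n=-2, y=5):
  B1->T, B2->T, B2->F, B4->E, B5->E, B3->F, B6->T, B8->S, B7->F, B9->F
deduplicating events, the covered set is: B1=T, B2=T, B2=F, B3=F, B4=E, B5=E, B6=T, B7=F, B8=S, B9=F
Answer: B1=T, B2=T, B2=F, B3=F, B4=E, B5=E, B6=T, B7=F, B8=S, B9=F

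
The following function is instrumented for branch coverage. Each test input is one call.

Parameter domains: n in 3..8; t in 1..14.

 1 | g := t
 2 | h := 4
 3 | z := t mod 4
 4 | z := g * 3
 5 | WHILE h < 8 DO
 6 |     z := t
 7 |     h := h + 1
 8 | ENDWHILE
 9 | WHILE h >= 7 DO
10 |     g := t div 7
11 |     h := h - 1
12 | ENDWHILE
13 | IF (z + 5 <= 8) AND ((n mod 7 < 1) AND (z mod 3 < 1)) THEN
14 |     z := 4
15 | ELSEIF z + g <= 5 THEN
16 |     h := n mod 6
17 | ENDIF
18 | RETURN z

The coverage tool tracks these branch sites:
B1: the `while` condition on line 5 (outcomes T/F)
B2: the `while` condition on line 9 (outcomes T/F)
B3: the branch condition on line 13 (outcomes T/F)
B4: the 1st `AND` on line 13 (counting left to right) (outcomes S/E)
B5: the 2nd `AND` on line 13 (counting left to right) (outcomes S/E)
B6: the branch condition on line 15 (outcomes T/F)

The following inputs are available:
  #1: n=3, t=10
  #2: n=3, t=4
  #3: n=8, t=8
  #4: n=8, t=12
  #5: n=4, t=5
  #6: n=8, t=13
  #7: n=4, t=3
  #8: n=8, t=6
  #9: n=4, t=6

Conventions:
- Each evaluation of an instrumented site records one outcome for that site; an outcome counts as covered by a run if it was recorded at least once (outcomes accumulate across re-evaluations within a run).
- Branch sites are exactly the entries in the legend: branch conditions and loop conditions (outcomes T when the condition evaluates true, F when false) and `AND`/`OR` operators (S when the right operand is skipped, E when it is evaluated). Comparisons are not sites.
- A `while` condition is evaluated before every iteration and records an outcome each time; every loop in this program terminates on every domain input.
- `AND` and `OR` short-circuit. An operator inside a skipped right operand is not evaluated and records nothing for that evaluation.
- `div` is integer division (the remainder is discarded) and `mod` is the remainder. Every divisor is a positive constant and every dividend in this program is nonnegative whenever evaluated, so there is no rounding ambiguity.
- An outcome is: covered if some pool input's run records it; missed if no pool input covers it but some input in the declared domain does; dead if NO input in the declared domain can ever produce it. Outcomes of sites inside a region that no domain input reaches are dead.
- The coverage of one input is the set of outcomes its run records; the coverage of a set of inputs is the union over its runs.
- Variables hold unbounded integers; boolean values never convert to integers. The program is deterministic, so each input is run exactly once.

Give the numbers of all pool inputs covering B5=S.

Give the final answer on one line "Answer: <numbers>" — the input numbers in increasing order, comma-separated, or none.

input #1 (n=3, t=10): misses B5=S
input #2 (n=3, t=4): misses B5=S
input #3 (n=8, t=8): misses B5=S
input #4 (n=8, t=12): misses B5=S
input #5 (n=4, t=5): misses B5=S
input #6 (n=8, t=13): misses B5=S
input #7 (n=4, t=3): covers B5=S
input #8 (n=8, t=6): misses B5=S
input #9 (n=4, t=6): misses B5=S

Answer: 7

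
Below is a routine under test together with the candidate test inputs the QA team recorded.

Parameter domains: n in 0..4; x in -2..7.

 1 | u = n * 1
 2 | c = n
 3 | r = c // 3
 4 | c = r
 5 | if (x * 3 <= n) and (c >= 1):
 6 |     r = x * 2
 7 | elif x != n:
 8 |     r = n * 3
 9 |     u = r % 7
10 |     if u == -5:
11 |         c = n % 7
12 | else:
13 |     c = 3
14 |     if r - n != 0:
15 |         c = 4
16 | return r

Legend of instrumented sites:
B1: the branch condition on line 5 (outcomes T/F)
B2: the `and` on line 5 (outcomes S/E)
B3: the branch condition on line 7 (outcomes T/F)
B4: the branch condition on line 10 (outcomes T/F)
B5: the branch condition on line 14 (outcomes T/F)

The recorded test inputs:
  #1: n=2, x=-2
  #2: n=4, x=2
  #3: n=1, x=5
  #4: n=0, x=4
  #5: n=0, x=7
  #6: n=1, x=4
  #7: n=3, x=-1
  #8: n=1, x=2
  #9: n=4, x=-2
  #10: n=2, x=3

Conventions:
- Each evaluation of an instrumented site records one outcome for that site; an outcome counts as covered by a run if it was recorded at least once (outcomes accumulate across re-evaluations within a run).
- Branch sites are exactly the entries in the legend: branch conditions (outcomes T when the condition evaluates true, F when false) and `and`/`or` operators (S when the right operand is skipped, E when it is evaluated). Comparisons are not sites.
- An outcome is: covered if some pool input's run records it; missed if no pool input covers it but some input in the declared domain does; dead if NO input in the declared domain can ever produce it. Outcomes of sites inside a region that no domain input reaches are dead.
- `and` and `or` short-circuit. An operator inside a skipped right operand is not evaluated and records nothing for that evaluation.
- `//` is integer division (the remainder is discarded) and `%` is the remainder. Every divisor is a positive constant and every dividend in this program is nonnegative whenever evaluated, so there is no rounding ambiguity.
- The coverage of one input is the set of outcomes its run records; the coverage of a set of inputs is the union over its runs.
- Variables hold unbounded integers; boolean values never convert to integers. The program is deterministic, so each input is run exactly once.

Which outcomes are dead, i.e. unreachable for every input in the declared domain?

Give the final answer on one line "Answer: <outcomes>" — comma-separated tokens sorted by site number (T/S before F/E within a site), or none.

sweeping the full domain (50 inputs) for each outcome:
  B4=T: unreachable across the whole domain -> dead
  reachable outcomes have witnesses, e.g. B1=T (e.g. n=3, x=-2), B1=F (e.g. n=0, x=-2), B2=S (e.g. n=0, x=1), B2=E (e.g. n=0, x=-2)

Answer: B4=T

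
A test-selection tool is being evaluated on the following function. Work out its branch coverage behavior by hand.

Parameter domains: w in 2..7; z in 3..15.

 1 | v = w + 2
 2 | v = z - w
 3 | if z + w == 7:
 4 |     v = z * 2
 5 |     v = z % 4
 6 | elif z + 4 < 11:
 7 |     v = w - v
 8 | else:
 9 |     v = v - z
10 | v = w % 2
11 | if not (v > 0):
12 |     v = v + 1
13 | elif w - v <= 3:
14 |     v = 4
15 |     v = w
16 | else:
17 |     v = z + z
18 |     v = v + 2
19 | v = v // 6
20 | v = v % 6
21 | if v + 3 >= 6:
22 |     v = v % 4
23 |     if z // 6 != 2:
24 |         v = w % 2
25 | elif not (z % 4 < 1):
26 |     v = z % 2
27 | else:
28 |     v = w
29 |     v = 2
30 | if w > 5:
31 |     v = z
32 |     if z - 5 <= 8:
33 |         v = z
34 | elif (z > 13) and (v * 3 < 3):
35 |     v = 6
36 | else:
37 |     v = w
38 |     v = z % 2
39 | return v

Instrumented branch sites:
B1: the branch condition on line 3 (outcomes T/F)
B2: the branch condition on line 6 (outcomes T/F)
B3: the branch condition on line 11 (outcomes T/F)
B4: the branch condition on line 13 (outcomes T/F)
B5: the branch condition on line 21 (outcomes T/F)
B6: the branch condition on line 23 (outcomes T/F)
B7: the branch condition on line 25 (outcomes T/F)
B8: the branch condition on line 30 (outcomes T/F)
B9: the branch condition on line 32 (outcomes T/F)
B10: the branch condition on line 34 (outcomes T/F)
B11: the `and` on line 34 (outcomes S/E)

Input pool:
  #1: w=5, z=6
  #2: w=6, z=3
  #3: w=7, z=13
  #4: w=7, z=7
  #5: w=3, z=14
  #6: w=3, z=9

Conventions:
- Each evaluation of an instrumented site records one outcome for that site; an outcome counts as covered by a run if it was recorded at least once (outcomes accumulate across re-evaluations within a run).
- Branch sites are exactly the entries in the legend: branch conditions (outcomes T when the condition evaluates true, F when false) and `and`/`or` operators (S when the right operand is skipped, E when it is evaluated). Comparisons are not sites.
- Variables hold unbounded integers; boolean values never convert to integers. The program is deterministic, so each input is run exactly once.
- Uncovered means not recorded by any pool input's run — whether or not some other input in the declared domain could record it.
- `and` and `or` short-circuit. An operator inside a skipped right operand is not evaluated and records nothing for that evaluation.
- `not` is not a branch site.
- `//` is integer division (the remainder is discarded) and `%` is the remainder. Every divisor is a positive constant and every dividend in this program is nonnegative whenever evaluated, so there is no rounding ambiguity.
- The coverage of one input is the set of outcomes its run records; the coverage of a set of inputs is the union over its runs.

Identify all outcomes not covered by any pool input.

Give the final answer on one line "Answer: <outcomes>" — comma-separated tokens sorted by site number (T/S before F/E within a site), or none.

#1 (w=5, z=6) -> B1->F, B2->T, B3->F, B4->F, B5->F, B7->T, B8->F, B11->S, B10->F; covered: B1=F, B2=T, B3=F, B4=F, B5=F, B7=T, B8=F, B10=F, B11=S
#2 (w=6, z=3) -> B1->F, B2->T, B3->T, B5->F, B7->T, B8->T, B9->T; covered: B1=F, B2=T, B3=T, B5=F, B7=T, B8=T, B9=T
#3 (w=7, z=13) -> B1->F, B2->F, B3->F, B4->F, B5->T, B6->F, B8->T, B9->T; covered: B1=F, B2=F, B3=F, B4=F, B5=T, B6=F, B8=T, B9=T
#4 (w=7, z=7) -> B1->F, B2->F, B3->F, B4->F, B5->F, B7->T, B8->T, B9->T; covered: B1=F, B2=F, B3=F, B4=F, B5=F, B7=T, B8=T, B9=T
#5 (w=3, z=14) -> B1->F, B2->F, B3->F, B4->T, B5->F, B7->T, B8->F, B11->E, B10->T; covered: B1=F, B2=F, B3=F, B4=T, B5=F, B7=T, B8=F, B10=T, B11=E
#6 (w=3, z=9) -> B1->F, B2->F, B3->F, B4->T, B5->F, B7->T, B8->F, B11->S, B10->F; covered: B1=F, B2=F, B3=F, B4=T, B5=F, B7=T, B8=F, B10=F, B11=S
union over the pool: B1=F, B2=T, B2=F, B3=T, B3=F, B4=T, B4=F, B5=T, B5=F, B6=F, B7=T, B8=T, B8=F, B9=T, B10=T, B10=F, B11=S, B11=E
uncovered (4 of 22): B1=T, B6=T, B7=F, B9=F

Answer: B1=T, B6=T, B7=F, B9=F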